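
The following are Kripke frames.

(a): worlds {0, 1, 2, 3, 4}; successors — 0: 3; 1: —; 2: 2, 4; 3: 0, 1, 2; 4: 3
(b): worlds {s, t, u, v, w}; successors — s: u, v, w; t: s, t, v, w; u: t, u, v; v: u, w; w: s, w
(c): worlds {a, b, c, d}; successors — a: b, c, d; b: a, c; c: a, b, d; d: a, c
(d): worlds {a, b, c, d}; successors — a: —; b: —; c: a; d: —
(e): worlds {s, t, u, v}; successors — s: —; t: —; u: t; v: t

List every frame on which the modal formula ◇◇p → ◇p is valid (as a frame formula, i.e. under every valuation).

(d), (e)

The schema corresponds to transitivity: ∀x ∀y ∀z (Rxy ∧ Ryz → Rxz).
(a): fails — R32 and R24 but not R34.
(b): fails — Ruv and Rvw but not Ruw.
(c): fails — Rbc and Rcd but not Rbd.
(d): satisfies the condition.
(e): satisfies the condition.
Valid on: (d), (e).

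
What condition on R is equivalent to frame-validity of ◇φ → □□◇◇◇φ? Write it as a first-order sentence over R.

∀x ∀y ∀z ((xRy ∧ xR²z) → ∃w (y = w ∧ zR³w))

This is a Sahlqvist (Geach-type) schema ◇^1□^0φ → □^2◇^3φ.
First-order correspondent: ∀x ∀y ∀z ((xRy ∧ xR²z) → ∃w (y = w ∧ zR³w)).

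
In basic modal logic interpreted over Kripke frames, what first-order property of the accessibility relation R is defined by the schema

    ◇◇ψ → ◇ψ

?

Equivalently (dual form): □ψ → □□ψ.
Suppose □ψ→□□ψ is valid. Take Rxy, Ryz and set V(ψ)={w : Rxw}. Then □ψ at x, so □□ψ at x, so □ψ at y, so ψ at z, i.e. Rxz.

transitivity: ∀x ∀y ∀z (Rxy ∧ Ryz → Rxz)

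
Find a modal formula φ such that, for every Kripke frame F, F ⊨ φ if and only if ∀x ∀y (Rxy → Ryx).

ψ → □◇ψ

This is symmetry; the standard corresponding axiom is B: ψ → □◇ψ.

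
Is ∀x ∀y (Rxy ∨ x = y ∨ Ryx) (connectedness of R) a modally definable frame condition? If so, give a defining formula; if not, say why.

Not definable by any modal formula

Any modally definable frame class is closed under disjoint unions.
Take 2 disjoint single-world reflexive frames: each is trivially connected, but their disjoint union has 2 worlds with no edge between distinct components, so it is not connected.
So no modal formula (or set of formulas) defines exactly the connected frames.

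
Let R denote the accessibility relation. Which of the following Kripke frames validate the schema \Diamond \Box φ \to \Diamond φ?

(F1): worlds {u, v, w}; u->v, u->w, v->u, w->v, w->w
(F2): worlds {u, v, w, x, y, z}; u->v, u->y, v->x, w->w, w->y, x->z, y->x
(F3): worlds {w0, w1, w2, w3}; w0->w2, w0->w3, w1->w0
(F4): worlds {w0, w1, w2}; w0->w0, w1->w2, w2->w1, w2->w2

(F4)

Frame correspondent (Sahlqvist): \forall x \forall y (xRy \to \exists w (yRw \wedge xRw)) — i.e. a generalized confluence (Geach) condition.
(F1): fails — uRv but no t with vRt and uRt.
(F2): fails — uRv but no t with vRt and uRt.
(F3): fails — w0Rw2 but no w with w2Rw and w0Rw.
(F4): condition met.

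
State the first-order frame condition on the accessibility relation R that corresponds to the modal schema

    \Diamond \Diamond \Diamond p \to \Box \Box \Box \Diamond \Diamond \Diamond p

This is a Sahlqvist (Geach-type) schema ◇^3□^0p → □^3◇^3p.
Minimal-valuation argument: fix x; take any y with xR^3y and any z with xR^3z. Set V(p) to the set of worlds R-reachable from y in exactly 0 steps. Then □^0p holds at y, so the antecedent holds at x; validity forces ◇^3p at z, giving a w with zR^3w and yR^0w.
First-order correspondent: \forall x \forall y \forall z ((x R^3 y \wedge x R^3 z) \to \exists w (y = w \wedge z R^3 w)).

\forall x \forall y \forall z ((x R^3 y \wedge x R^3 z) \to \exists w (y = w \wedge z R^3 w))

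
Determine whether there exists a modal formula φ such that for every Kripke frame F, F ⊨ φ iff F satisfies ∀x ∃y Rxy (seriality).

Yes, by □p → ◇p

The condition is seriality. A defining modal formula is □p → ◇p.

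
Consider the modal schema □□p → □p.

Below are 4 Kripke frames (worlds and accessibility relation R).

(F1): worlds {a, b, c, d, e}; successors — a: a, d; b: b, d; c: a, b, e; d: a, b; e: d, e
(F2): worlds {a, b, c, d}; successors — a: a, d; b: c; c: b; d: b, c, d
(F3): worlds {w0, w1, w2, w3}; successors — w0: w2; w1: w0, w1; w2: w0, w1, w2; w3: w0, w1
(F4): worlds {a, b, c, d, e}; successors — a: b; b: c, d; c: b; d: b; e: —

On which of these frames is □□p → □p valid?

The schema corresponds to density: ∀x ∀y (Rxy → ∃z (Rxz ∧ Rzy)).
(F1): holds.
(F2): fails — Rbc but no z with Rbz and Rzc.
(F3): holds.
(F4): fails — Rbc but no z with Rbz and Rzc.
Valid on: (F1), (F3).

(F1), (F3)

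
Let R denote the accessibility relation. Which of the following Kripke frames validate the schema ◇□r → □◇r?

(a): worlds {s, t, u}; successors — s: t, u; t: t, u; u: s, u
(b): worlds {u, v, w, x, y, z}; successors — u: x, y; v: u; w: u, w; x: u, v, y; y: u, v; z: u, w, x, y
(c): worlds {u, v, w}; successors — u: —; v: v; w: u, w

The schema corresponds to convergence: ∀x ∀y ∀z (Rxy ∧ Rxz → ∃w (Ryw ∧ Rzw)).
(a): condition met.
(b): fails — Rww and Rwu but w and u have no common successor.
(c): fails — Rww and Rwu but w and u have no common successor.

(a)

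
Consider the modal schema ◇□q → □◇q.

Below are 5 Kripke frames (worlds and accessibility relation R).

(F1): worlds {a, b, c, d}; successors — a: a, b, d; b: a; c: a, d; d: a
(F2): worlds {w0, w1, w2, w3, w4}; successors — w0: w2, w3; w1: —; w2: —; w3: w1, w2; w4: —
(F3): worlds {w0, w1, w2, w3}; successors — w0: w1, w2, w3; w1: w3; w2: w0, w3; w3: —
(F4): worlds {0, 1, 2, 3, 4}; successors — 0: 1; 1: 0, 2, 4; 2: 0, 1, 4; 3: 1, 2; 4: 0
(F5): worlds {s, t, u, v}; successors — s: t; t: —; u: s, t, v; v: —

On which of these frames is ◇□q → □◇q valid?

(F1)

This is the axiom for convergence; its first-order frame correspondent is ∀x ∀y ∀z (Rxy ∧ Rxz → ∃w (Ryw ∧ Rzw)).
(F1): ✓.
(F2): fails — Rw0w2 and Rw0w2 but w2 and w2 have no common successor.
(F3): fails — Rw0w1 and Rw0w3 but w1 and w3 have no common successor.
(F4): fails — R10 and R14 but 0 and 4 have no common successor.
(F5): fails — Rst and Rst but t and t have no common successor.
Valid on: (F1).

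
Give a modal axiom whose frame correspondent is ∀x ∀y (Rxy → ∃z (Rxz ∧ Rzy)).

□□ψ → □ψ

The condition is density. The C4 schema □□ψ → □ψ defines it.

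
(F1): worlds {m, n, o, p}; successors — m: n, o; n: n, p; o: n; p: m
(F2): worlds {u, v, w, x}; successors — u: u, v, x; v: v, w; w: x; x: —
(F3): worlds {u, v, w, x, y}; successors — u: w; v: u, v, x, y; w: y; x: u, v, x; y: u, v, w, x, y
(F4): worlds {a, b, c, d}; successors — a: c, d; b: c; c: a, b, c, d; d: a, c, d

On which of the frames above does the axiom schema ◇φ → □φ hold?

This is the axiom for partial functionality; its first-order frame correspondent is ∀x ∀y ∀z (Rxy ∧ Rxz → y = z).
(F1): fails — m sees both n and o.
(F2): fails — u sees both u and v.
(F3): fails — v sees both u and v.
(F4): fails — a sees both c and d.

none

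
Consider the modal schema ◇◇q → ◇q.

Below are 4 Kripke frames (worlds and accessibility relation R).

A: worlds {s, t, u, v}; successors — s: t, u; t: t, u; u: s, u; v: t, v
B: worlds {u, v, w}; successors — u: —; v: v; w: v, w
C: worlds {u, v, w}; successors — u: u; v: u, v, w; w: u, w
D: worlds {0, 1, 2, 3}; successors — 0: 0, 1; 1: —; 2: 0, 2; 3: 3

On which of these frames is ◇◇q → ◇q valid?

B, C

This is the axiom for transitivity; its first-order frame correspondent is ∀x ∀y ∀z (Rxy ∧ Ryz → Rxz).
A: fails — Rus and Rst but not Rut.
B: holds.
C: holds.
D: fails — R20 and R01 but not R21.
Valid on: B, C.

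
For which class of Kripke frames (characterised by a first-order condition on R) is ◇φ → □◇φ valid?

Suppose ◇φ→□◇φ is valid. Take Rxy, Rxz and set V(φ)={y}. Then ◇φ at x, so □◇φ at x, so ◇φ at z, so some w with Rzw has φ; w=y, i.e. Rzy. By symmetry of the argument, Ryz.

The Euclidean property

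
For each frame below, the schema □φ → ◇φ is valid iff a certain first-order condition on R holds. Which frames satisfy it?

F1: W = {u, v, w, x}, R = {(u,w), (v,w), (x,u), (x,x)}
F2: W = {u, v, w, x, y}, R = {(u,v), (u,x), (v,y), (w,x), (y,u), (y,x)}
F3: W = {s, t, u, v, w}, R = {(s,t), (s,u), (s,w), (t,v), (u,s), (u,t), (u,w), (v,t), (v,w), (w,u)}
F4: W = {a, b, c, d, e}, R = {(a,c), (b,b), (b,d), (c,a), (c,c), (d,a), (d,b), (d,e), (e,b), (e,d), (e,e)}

F3, F4

The schema corresponds to seriality: ∀x ∃y Rxy.
F1: fails — world w has no successor.
F2: fails — world x has no successor.
F3: ✓.
F4: ✓.
Valid on: F3, F4.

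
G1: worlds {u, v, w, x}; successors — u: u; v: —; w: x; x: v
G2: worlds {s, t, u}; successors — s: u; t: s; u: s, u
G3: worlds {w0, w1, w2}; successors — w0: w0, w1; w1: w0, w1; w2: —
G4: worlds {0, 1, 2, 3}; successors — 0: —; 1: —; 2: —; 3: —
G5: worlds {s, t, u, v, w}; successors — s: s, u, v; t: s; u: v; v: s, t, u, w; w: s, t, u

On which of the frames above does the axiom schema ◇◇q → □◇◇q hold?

G2, G3, G4

Frame correspondent (Sahlqvist): ∀x ∀y ∀z ((xR²y ∧ xRz) → ∃w (y = w ∧ zR²w)) — i.e. a generalized confluence (Geach) condition.
G1: fails — wR²v, wRx but no t with v=t and xR²t.
G2: ✓.
G3: ✓.
G4: ✓.
G5: fails — sR²v, sRu but no w* with v=w* and uR²w*.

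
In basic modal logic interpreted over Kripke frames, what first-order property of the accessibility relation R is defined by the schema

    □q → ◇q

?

seriality

Suppose □q→◇q is valid. At any x set V(q)=W. Then □q at x, so ◇q at x, so x has a successor.
The converse is a direct semantic check.
Frame condition: ∀x ∃y Rxy.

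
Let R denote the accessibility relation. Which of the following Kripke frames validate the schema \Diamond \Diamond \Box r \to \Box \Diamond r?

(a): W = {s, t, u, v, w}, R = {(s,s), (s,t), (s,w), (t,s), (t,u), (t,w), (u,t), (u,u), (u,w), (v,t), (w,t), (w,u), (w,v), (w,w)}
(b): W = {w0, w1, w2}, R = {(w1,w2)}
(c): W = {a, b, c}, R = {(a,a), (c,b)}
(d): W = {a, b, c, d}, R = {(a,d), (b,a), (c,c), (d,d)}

Frame correspondent (Sahlqvist): \forall x \forall y \forall z ((x R^2 y \wedge xRz) \to \exists w (yRw \wedge zRw)) — i.e. a generalized confluence (Geach) condition.
(a): fails — sR²v, sRt but no w* with vRw* and tRw*.
(b): holds.
(c): holds.
(d): holds.
Valid on: (b), (c), (d).

(b), (c), (d)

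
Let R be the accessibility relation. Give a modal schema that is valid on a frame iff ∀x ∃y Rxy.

The condition is seriality. The D schema □ψ → ◇ψ defines it.
Suppose □ψ→◇ψ is valid. At any x set V(ψ)=W. Then □ψ at x, so ◇ψ at x, so x has a successor.

□ψ → ◇ψ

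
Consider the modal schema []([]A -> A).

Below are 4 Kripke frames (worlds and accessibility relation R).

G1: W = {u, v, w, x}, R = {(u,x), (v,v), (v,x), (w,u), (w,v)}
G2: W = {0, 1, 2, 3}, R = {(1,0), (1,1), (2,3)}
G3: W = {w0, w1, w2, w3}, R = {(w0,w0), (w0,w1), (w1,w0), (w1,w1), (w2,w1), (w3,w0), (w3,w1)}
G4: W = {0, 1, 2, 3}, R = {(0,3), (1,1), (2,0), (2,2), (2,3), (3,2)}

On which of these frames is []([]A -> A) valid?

G3

This is the axiom for shift-reflexivity; its first-order frame correspondent is forall x forall y (Rxy -> Ryy).
G1: fails — Rwu but not Ruu.
G2: fails — R10 but not R00.
G3: condition met.
G4: fails — R23 but not R33.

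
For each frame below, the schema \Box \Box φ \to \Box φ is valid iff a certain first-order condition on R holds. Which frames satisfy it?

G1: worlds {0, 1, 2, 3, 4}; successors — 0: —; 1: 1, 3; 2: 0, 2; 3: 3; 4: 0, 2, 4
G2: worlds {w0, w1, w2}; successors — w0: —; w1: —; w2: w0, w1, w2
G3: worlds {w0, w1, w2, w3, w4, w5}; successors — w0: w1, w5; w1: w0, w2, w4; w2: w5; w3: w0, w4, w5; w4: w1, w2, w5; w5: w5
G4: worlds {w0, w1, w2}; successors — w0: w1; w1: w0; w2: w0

Frame correspondent (Sahlqvist): \forall x \forall y (Rxy \to \exists z (Rxz \wedge Rzy)) — i.e. density.
G1: ✓.
G2: ✓.
G3: fails — Rw1w0 but no z with Rw1z and Rzw0.
G4: fails — Rw0w1 but no z with Rw0z and Rzw1.
Valid on: G1, G2.

G1, G2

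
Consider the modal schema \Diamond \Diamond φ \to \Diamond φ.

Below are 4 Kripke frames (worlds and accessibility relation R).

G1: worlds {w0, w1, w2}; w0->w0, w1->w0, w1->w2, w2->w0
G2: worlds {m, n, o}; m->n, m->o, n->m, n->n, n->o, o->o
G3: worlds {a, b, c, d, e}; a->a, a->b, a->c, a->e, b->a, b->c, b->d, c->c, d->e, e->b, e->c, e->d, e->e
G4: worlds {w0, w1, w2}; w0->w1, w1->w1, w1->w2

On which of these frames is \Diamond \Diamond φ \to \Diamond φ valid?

The schema corresponds to transitivity: \forall x \forall y \forall z (Rxy \wedge Ryz \to Rxz).
G1: condition met.
G2: fails — Rmn and Rnm but not Rmm.
G3: fails — Rde and Reb but not Rdb.
G4: fails — Rw0w1 and Rw1w2 but not Rw0w2.

G1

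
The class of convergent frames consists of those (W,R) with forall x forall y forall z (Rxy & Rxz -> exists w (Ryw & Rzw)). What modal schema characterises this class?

The condition is convergence. The .2 schema ◇□ψ → □◇ψ defines it.
Suppose ◇□ψ→□◇ψ is valid. Take Rxy, Rxz and set V(ψ)={w : Ryw}. Then □ψ at y so ◇□ψ at x, so □◇ψ at x, so ◇ψ at z, giving w with Rzw and Ryw.

◇□ψ → □◇ψ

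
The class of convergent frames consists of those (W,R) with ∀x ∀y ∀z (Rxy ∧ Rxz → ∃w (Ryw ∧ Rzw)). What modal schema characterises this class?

A defining formula is ◇□s → □◇s (the .2 axiom).
Suppose ◇□s→□◇s is valid. Take Rxy, Rxz and set V(s)={w : Ryw}. Then □s at y so ◇□s at x, so □◇s at x, so ◇s at z, giving w with Rzw and Ryw.

◇□s → □◇s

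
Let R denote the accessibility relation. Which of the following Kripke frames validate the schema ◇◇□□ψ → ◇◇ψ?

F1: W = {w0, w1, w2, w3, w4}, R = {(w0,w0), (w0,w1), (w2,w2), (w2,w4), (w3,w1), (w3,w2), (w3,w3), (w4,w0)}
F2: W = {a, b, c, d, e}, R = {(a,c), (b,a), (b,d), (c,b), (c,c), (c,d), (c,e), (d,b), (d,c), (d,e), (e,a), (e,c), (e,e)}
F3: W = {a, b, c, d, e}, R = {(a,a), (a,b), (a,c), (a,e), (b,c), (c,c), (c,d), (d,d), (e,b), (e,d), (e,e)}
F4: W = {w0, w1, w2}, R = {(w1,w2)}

The schema corresponds to a generalized confluence (Geach) condition: ∀x ∀y (xR²y → ∃w (yR²w ∧ xR²w)).
F1: fails — w0R²w1 but no w with w1R²w and w0R²w.
F2: condition met.
F3: condition met.
F4: condition met.

F2, F3, F4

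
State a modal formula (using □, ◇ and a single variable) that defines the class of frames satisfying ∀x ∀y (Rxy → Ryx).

This is symmetry; the standard corresponding axiom is B: r → □◇r.
Suppose r→□◇r is valid. Take Rxy and set V(r)={x}. Then r at x, so □◇r at x, so ◇r at y, so some z with Ryz has r; z=x, i.e. Ryx.

r → □◇r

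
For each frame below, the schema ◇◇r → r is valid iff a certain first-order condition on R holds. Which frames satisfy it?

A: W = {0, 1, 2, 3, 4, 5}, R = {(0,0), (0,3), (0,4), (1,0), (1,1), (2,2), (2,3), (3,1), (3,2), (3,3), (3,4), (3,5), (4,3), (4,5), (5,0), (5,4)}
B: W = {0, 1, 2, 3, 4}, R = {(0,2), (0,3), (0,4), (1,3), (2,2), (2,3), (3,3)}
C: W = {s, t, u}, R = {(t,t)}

C

Frame correspondent (Sahlqvist): ∀x ∀y (xR²y → ∃w (y = w ∧ x = w)) — i.e. a generalized confluence (Geach) condition.
A: fails — 0R²1 but 1 ≠ 0.
B: fails — 0R²2 but 2 ≠ 0.
C: holds.
Valid on: C.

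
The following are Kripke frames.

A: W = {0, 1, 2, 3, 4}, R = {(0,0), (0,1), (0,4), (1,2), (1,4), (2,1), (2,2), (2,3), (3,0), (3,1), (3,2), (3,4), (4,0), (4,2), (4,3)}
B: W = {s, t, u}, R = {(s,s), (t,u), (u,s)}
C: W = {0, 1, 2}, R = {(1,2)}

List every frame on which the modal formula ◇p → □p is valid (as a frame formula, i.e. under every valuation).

This is the axiom for partial functionality; its first-order frame correspondent is ∀x ∀y ∀z (Rxy ∧ Rxz → y = z).
A: fails — 0 sees both 0 and 1.
B: condition met.
C: condition met.

B, C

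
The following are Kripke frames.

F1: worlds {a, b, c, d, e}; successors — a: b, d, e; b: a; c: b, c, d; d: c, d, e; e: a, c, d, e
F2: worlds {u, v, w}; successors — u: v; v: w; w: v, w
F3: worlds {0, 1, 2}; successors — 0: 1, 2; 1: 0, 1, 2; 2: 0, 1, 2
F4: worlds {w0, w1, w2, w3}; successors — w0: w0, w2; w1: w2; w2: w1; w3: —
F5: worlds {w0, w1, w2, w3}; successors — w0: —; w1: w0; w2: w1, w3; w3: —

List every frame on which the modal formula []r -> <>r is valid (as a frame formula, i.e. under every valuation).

F1, F2, F3

The schema corresponds to seriality: forall x exists y Rxy.
F1: condition met.
F2: condition met.
F3: condition met.
F4: fails — world w3 has no successor.
F5: fails — world w0 has no successor.
Valid on: F1, F2, F3.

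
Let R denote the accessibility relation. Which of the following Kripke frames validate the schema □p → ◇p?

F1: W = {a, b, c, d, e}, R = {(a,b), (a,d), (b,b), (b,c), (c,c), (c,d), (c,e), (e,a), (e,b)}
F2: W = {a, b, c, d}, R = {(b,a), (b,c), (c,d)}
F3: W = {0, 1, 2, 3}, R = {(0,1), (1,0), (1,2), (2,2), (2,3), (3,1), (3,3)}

F3

The schema corresponds to seriality: ∀x ∃y Rxy.
F1: fails — world d has no successor.
F2: fails — world a has no successor.
F3: ✓.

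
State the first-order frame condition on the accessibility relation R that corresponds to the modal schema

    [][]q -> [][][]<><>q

forall x forall z (x R^3 z -> exists w (x R^2 w & z R^2 w))

This is a Sahlqvist (Geach-type) schema ◇^0□^2q → □^3◇^2q.
Minimal-valuation argument: fix x; take any y with xR^0y and any z with xR^3z. Set V(q) to the set of worlds R-reachable from y in exactly 2 steps. Then □^2q holds at y, so the antecedent holds at x; validity forces ◇^2q at z, giving a w with zR^2w and yR^2w.
First-order correspondent: forall x forall z (x R^3 z -> exists w (x R^2 w & z R^2 w)).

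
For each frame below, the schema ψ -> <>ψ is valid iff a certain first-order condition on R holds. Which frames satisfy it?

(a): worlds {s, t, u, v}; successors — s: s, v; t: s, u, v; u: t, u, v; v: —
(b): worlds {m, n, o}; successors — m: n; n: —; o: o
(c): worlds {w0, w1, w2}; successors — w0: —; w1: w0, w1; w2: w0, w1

The schema corresponds to reflexivity: forall x Rxx.
(a): fails — world t does not see itself.
(b): fails — world m does not see itself.
(c): fails — world w0 does not see itself.
Valid on no frame.

none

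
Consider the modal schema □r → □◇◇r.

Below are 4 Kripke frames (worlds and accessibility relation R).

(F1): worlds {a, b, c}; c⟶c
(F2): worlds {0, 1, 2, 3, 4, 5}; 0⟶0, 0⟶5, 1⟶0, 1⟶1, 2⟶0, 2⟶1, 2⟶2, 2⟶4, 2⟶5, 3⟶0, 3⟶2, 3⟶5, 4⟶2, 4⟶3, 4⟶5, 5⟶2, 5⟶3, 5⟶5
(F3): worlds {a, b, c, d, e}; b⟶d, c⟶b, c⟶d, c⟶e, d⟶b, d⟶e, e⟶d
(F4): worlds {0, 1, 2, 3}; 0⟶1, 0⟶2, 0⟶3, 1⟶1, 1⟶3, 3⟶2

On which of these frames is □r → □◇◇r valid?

(F1), (F2), (F3)

Frame correspondent (Sahlqvist): ∀x ∀z (xRz → ∃w (xRw ∧ zR²w)) — i.e. a generalized confluence (Geach) condition.
(F1): holds.
(F2): holds.
(F3): holds.
(F4): fails — 0R2 but no w with 0Rw and 2R²w.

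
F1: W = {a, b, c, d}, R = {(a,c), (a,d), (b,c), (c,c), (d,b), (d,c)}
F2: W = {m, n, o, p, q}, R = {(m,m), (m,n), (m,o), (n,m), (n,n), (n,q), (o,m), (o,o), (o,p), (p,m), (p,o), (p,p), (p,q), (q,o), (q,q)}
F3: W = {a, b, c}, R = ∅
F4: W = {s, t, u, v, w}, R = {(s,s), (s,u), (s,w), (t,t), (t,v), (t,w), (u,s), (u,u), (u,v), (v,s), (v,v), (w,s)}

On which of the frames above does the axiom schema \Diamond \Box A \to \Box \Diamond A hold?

The schema corresponds to convergence: \forall x \forall y \forall z (Rxy \wedge Rxz \to \exists w (Ryw \wedge Rzw)).
F1: satisfies the condition.
F2: satisfies the condition.
F3: satisfies the condition.
F4: fails — Rtw and Rtt but w and t have no common successor.
Valid on: F1, F2, F3.

F1, F2, F3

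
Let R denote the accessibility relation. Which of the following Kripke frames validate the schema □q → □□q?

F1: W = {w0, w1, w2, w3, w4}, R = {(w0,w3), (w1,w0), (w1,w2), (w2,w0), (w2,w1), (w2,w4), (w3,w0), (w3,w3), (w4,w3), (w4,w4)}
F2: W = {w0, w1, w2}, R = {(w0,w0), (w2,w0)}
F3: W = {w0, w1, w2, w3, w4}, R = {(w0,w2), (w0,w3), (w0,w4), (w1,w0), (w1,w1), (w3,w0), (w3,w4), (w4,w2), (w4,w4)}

F2

The schema corresponds to transitivity: ∀x ∀y ∀z (Rxy ∧ Ryz → Rxz).
F1: fails — Rw1w2 and Rw2w4 but not Rw1w4.
F2: ✓.
F3: fails — Rw1w0 and Rw0w4 but not Rw1w4.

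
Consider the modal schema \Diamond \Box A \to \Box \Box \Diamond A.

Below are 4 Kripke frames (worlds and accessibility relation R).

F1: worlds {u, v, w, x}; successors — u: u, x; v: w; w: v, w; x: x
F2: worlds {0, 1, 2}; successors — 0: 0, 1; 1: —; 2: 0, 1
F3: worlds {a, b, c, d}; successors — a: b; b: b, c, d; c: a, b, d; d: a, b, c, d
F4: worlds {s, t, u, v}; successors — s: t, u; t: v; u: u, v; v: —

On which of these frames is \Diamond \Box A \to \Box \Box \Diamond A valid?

Frame correspondent (Sahlqvist): \forall x \forall y \forall z ((xRy \wedge x R^2 z) \to \exists w (yRw \wedge zRw)) — i.e. a generalized confluence (Geach) condition.
F1: condition met.
F2: fails — 0R0, 0R²1 but no w with 0Rw and 1Rw.
F3: condition met.
F4: fails — sRt, sR²v but no w with tRw and vRw.
Valid on: F1, F3.

F1, F3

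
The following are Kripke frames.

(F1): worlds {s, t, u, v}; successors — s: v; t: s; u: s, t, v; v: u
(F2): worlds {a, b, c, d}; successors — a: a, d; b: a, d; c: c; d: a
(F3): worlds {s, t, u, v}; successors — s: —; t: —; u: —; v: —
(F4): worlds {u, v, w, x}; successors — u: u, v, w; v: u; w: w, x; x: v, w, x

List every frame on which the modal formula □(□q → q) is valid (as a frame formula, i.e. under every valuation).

This is the axiom for shift-reflexivity; its first-order frame correspondent is ∀x ∀y (Rxy → Ryy).
(F1): fails — Ruv but not Rvv.
(F2): fails — Rad but not Rdd.
(F3): ✓.
(F4): fails — Ruv but not Rvv.
Valid on: (F3).

(F3)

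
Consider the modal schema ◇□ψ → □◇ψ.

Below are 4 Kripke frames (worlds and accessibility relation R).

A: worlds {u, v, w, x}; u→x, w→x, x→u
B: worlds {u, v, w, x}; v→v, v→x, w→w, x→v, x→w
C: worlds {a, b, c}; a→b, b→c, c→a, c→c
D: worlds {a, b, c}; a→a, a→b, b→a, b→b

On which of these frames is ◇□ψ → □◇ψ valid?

The schema corresponds to convergence: ∀x ∀y ∀z (Rxy ∧ Rxz → ∃w (Ryw ∧ Rzw)).
A: satisfies the condition.
B: fails — Rxw and Rxv but w and v have no common successor.
C: fails — Rcc and Rca but c and a have no common successor.
D: satisfies the condition.

A, D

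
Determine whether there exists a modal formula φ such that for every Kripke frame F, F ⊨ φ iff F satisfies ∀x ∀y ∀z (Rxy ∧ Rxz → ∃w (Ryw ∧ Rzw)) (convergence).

Yes, by ◇□r → □◇r

Yes: it is convergence, defined by the .2 schema ◇□r → □◇r.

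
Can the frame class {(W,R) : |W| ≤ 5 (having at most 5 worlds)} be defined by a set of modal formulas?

If a class were modally definable it would be closed under disjoint unions (Goldblatt–Thomason).
Any modal formula valid on each of 6 disjoint one-world frames is valid on their disjoint union (validity is preserved under disjoint unions). Each one-world frame has |W|=1≤5, but the union has |W|=6.
So no modal formula (or set of formulas) defines exactly the |W|≤5 frames.

Not definable by any modal formula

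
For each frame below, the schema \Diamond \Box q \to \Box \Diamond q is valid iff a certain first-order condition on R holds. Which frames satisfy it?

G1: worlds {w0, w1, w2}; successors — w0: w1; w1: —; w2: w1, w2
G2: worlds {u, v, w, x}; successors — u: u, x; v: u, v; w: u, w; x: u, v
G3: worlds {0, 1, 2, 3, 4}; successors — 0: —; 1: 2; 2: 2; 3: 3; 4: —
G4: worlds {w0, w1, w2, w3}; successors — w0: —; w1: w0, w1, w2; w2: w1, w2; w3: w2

G2, G3

This is the axiom for convergence; its first-order frame correspondent is \forall x \forall y \forall z (Rxy \wedge Rxz \to \exists w (Ryw \wedge Rzw)).
G1: fails — Rw0w1 and Rw0w1 but w1 and w1 have no common successor.
G2: ✓.
G3: ✓.
G4: fails — Rw1w2 and Rw1w0 but w2 and w0 have no common successor.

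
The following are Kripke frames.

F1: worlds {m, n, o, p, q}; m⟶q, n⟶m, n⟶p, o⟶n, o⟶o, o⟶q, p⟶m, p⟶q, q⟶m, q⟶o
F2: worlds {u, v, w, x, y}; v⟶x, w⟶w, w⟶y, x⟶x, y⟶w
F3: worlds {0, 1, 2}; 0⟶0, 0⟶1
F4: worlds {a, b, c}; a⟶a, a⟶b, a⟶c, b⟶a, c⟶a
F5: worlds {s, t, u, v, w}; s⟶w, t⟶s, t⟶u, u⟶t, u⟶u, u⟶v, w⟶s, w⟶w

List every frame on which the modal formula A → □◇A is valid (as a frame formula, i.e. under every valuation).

Frame correspondent (Sahlqvist): ∀x ∀y (Rxy → Ryx) — i.e. symmetry.
F1: fails — Ron but not Rno.
F2: fails — Rvx but not Rxv.
F3: fails — R01 but not R10.
F4: satisfies the condition.
F5: fails — Ruv but not Rvu.
Valid on: F4.

F4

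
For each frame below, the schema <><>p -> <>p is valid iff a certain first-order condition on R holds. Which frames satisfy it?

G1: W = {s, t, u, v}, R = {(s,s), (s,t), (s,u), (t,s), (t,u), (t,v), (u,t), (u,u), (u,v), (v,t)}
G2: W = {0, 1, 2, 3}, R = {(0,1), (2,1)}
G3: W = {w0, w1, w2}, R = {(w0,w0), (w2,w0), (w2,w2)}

G2, G3

This is the axiom for transitivity; its first-order frame correspondent is forall x forall y forall z (Rxy & Ryz -> Rxz).
G1: fails — Rtv and Rvt but not Rtt.
G2: holds.
G3: holds.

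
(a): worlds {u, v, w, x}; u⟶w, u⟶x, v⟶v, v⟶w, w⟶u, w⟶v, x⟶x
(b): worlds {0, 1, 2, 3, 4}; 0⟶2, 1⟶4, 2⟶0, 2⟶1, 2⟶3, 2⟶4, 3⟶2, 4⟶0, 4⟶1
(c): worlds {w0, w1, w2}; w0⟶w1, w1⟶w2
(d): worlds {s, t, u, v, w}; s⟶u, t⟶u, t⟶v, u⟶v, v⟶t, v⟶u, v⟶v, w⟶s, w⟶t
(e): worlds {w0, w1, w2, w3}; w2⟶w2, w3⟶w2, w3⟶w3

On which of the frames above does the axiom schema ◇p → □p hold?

This is the axiom for partial functionality; its first-order frame correspondent is ∀x ∀y ∀z (Rxy ∧ Rxz → y = z).
(a): fails — u sees both w and x.
(b): fails — 2 sees both 0 and 1.
(c): satisfies the condition.
(d): fails — t sees both u and v.
(e): fails — w3 sees both w2 and w3.
Valid on: (c).

(c)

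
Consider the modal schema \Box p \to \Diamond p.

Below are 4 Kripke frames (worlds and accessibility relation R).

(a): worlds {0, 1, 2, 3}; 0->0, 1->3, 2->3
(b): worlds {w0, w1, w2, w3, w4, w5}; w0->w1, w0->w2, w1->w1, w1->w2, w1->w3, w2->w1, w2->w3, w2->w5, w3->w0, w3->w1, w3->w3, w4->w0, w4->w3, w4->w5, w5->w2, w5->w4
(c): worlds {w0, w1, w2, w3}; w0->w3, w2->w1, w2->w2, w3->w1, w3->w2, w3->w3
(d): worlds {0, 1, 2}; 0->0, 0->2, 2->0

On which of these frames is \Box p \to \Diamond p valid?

Frame correspondent (Sahlqvist): \forall x \exists y Rxy — i.e. seriality.
(a): fails — world 3 has no successor.
(b): holds.
(c): fails — world w1 has no successor.
(d): fails — world 1 has no successor.
Valid on: (b).

(b)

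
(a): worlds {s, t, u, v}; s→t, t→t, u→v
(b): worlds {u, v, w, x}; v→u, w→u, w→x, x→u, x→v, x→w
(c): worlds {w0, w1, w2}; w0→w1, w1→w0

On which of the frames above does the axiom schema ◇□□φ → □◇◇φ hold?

The schema corresponds to a generalized confluence (Geach) condition: ∀x ∀y ∀z ((xRy ∧ xRz) → ∃w (yR²w ∧ zR²w)).
(a): fails — uRv, uRv but no w with vR²w and vR²w.
(b): fails — vRu, vRu but no t with uR²t and uR²t.
(c): holds.

(c)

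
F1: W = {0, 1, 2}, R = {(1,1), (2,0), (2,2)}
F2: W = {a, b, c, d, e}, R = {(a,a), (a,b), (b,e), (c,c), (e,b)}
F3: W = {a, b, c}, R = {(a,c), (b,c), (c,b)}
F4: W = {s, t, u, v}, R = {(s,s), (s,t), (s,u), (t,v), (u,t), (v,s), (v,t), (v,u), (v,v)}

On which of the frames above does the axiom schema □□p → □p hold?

F1

The schema corresponds to density: ∀x ∀y (Rxy → ∃z (Rxz ∧ Rzy)).
F1: ✓.
F2: fails — Reb but no z with Rez and Rzb.
F3: fails — Rac but no z with Raz and Rzc.
F4: fails — Rut but no z with Ruz and Rzt.
Valid on: F1.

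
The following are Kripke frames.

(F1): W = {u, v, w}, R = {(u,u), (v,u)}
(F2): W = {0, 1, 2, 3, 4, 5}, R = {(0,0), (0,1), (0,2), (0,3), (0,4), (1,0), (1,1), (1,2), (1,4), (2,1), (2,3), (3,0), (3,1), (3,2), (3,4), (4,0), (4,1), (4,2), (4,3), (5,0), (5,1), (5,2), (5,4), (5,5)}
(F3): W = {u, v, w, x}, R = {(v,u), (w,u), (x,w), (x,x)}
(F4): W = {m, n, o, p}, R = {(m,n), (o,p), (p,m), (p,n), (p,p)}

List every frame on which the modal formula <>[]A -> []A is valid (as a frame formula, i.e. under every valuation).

(F1)

This is the axiom for the Euclidean property; its first-order frame correspondent is forall x forall y forall z (Rxy & Rxz -> Ryz).
(F1): holds.
(F2): fails — R01 and R03 but not R13.
(F3): fails — Rvu and Rvu but not Ruu.
(F4): fails — Rmn and Rmn but not Rnn.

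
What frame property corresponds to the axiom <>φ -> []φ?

Suppose ◇φ→□φ is valid. Take Rxy, Rxz and set V(φ)={y}. Then ◇φ at x, so □φ at x, so φ at z, i.e. z=y.

Partial functionality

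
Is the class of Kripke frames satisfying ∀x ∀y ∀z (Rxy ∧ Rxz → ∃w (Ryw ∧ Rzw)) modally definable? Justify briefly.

Definable; ◇□p → □◇p defines it

Yes: it is convergence, defined by the .2 schema ◇□p → □◇p.
Suppose ◇□p→□◇p is valid. Take Rxy, Rxz and set V(p)={w : Ryw}. Then □p at y so ◇□p at x, so □◇p at x, so ◇p at z, giving w with Rzw and Ryw.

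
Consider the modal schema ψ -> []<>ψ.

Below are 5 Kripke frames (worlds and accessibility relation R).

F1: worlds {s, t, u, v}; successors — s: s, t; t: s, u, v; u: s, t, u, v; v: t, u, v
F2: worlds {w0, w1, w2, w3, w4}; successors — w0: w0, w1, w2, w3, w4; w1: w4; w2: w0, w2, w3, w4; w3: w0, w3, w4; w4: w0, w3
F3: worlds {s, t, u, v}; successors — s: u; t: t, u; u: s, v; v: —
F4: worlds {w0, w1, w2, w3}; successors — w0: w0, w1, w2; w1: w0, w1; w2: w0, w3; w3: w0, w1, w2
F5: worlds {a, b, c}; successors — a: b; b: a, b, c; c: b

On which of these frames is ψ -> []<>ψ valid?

This is the axiom for symmetry; its first-order frame correspondent is forall x forall y (Rxy -> Ryx).
F1: fails — Rus but not Rsu.
F2: fails — Rw2w4 but not Rw4w2.
F3: fails — Ruv but not Rvu.
F4: fails — Rw3w1 but not Rw1w3.
F5: satisfies the condition.

F5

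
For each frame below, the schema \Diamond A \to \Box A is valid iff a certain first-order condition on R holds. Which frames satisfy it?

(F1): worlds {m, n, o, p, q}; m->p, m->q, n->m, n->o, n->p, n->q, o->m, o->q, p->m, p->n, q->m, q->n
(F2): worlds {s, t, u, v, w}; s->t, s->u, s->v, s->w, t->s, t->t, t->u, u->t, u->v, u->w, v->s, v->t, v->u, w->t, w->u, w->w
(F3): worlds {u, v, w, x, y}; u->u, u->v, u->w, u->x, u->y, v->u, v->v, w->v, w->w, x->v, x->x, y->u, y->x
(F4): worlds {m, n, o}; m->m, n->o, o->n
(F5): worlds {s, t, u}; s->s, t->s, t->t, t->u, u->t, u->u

(F4)

This is the axiom for partial functionality; its first-order frame correspondent is \forall x \forall y \forall z (Rxy \wedge Rxz \to y = z).
(F1): fails — m sees both p and q.
(F2): fails — s sees both t and u.
(F3): fails — u sees both u and v.
(F4): satisfies the condition.
(F5): fails — t sees both s and t.
Valid on: (F4).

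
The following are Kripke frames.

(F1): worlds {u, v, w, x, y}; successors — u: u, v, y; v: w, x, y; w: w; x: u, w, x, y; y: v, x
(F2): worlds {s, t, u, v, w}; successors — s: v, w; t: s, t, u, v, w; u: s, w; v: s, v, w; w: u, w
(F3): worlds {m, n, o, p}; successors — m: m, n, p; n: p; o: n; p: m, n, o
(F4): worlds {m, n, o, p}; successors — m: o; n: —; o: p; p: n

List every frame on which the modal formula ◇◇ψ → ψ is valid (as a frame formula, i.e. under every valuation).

none

Frame correspondent (Sahlqvist): ∀x ∀y (xR²y → ∃w (y = w ∧ x = w)) — i.e. a generalized confluence (Geach) condition.
(F1): fails — uR²v but v ≠ u.
(F2): fails — sR²u but u ≠ s.
(F3): fails — mR²n but n ≠ m.
(F4): fails — mR²p but p ≠ m.
Valid on no frame.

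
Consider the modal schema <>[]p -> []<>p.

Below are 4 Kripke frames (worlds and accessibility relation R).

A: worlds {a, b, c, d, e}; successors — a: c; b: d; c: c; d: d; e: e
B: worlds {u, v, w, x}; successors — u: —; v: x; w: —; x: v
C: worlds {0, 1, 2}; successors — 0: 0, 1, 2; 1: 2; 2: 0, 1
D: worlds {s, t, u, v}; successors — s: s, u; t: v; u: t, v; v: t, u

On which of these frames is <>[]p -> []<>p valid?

Frame correspondent (Sahlqvist): forall x forall y forall z (Rxy & Rxz -> exists w (Ryw & Rzw)) — i.e. convergence.
A: ✓.
B: ✓.
C: fails — R02 and R01 but 2 and 1 have no common successor.
D: fails — Rsu and Rss but u and s have no common successor.
Valid on: A, B.

A, B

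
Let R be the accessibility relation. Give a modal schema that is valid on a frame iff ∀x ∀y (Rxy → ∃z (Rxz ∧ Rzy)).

□□s → □s

This is density; the standard corresponding axiom is C4: □□s → □s.
Suppose □□s→□s is valid. Take Rxy and set V(s)={w : xR²w}. Then □□s at x, so □s at x, so s at y, i.e. ∃z(Rxz∧Rzy).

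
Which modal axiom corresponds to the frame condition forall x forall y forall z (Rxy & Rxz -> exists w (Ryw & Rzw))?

This is convergence; the standard corresponding axiom is .2: ◇□ψ → □◇ψ.
Suppose ◇□ψ→□◇ψ is valid. Take Rxy, Rxz and set V(ψ)={w : Ryw}. Then □ψ at y so ◇□ψ at x, so □◇ψ at x, so ◇ψ at z, giving w with Rzw and Ryw.

◇□ψ → □◇ψ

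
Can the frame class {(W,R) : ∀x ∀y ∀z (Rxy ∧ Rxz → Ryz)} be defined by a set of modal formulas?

This is a Sahlqvist condition; the 5 axiom ◇r → □◇r defines it.
Suppose ◇r→□◇r is valid. Take Rxy, Rxz and set V(r)={y}. Then ◇r at x, so □◇r at x, so ◇r at z, so some w with Rzw has r; w=y, i.e. Rzy. By symmetry of the argument, Ryz.

Yes — defined by ◇r → □◇r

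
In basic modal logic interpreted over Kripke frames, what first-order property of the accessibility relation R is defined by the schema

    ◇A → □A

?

partial functionality

Suppose ◇A→□A is valid. Take Rxy, Rxz and set V(A)={y}. Then ◇A at x, so □A at x, so A at z, i.e. z=y.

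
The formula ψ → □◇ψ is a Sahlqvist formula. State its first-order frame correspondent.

symmetry: ∀x ∀y (Rxy → Ryx)

Suppose ψ→□◇ψ is valid. Take Rxy and set V(ψ)={x}. Then ψ at x, so □◇ψ at x, so ◇ψ at y, so some z with Ryz has ψ; z=x, i.e. Ryx.
Conversely, any frame satisfying ∀x ∀y (Rxy → Ryx) validates the schema.
So the correspondent is symmetry.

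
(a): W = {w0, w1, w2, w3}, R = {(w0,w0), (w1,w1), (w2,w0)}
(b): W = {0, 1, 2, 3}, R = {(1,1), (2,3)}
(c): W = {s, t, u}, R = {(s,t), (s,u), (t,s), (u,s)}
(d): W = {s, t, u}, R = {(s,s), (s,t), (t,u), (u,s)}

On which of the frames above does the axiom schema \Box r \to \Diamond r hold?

(c), (d)

Frame correspondent (Sahlqvist): \forall x \exists y Rxy — i.e. seriality.
(a): fails — world w3 has no successor.
(b): fails — world 0 has no successor.
(c): condition met.
(d): condition met.
Valid on: (c), (d).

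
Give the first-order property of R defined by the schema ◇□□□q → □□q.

∀x ∀y ∀z ((xRy ∧ xR²z) → ∃w (yR³w ∧ z = w))

This is a Sahlqvist (Geach-type) schema ◇^1□^3q → □^2◇^0q.
First-order correspondent: ∀x ∀y ∀z ((xRy ∧ xR²z) → ∃w (yR³w ∧ z = w)).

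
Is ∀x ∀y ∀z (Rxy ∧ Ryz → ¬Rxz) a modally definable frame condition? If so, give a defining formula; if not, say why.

Any modally definable frame class is closed under surjective bounded morphisms.
The 3-cycle (worlds s,t,u with s→t→u→s) is intransitive. Mapping every world to a single reflexive point • is a surjective bounded morphism; the reflexive point is not intransitive (R••∧R•• but R••).
So no modal formula (or set of formulas) defines exactly the intransitive frames.

Not modally definable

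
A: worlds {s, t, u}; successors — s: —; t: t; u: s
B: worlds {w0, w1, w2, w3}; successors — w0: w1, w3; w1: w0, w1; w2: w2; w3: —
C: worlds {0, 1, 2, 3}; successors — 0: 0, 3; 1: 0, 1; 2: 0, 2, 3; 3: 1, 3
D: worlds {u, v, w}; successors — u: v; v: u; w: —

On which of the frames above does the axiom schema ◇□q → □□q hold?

A, D

The schema corresponds to a generalized confluence (Geach) condition: ∀x ∀y ∀z ((xRy ∧ xR²z) → ∃w (yRw ∧ z = w)).
A: ✓.
B: fails — w0Rw3, w0R²w0 but no w with w3Rw and w0=w.
C: fails — 0R0, 0R²1 but no w with 0Rw and 1=w.
D: ✓.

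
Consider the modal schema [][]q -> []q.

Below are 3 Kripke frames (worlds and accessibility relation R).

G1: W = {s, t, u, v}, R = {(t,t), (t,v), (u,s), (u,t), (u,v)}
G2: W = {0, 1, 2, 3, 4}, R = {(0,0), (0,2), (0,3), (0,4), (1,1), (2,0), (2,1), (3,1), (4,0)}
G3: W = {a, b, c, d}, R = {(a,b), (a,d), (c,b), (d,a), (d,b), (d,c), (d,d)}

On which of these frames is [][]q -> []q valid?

This is the axiom for density; its first-order frame correspondent is forall x forall y (Rxy -> exists z (Rxz & Rzy)).
G1: fails — Rus but no z with Ruz and Rzs.
G2: holds.
G3: fails — Rcb but no z with Rcz and Rzb.

G2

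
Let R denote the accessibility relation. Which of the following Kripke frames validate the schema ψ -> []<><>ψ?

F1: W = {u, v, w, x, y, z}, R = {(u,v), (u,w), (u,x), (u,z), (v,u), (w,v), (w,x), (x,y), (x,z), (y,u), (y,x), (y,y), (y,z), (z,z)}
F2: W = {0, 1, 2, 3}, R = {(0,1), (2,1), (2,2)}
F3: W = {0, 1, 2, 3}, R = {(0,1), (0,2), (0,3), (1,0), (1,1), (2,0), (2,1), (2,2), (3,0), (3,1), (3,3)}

F3

This is the axiom for a generalized confluence (Geach) condition; its first-order frame correspondent is forall x forall z (xRz -> exists w (x = w & z R^2 w)).
F1: fails — uRv but no t with u=t and vR²t.
F2: fails — 0R1 but no w with 0=w and 1R²w.
F3: satisfies the condition.
Valid on: F3.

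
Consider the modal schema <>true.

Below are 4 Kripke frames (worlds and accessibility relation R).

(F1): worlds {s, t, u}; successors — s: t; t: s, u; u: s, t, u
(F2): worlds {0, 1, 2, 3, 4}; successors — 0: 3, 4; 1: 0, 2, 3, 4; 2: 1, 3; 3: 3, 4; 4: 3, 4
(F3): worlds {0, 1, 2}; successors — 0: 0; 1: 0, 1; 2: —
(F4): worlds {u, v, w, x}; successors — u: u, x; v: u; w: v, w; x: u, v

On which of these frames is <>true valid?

(F1), (F2), (F4)

Frame correspondent (Sahlqvist): forall x exists y Rxy — i.e. seriality.
(F1): condition met.
(F2): condition met.
(F3): fails — world 2 has no successor.
(F4): condition met.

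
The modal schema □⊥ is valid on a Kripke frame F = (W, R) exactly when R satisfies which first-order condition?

This is the Ver axiom.
It corresponds to emptiness of R: ∀x ∀y ¬Rxy.

Emptiness of R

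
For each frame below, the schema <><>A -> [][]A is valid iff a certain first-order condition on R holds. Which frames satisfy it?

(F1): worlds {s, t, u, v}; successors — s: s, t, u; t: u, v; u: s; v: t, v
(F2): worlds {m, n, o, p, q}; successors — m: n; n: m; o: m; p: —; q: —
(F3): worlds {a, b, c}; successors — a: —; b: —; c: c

The schema corresponds to a generalized confluence (Geach) condition: forall x forall y forall z ((x R^2 y & x R^2 z) -> exists w (y = w & z = w)).
(F1): fails — sR²s, sR²t but s ≠ t.
(F2): satisfies the condition.
(F3): satisfies the condition.
Valid on: (F2), (F3).

(F2), (F3)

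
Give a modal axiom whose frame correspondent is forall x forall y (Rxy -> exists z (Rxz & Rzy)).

□□r → □r

The condition is density. The C4 schema □□r → □r defines it.
Suppose □□r→□r is valid. Take Rxy and set V(r)={w : xR²w}. Then □□r at x, so □r at x, so r at y, i.e. ∃z(Rxz∧Rzy).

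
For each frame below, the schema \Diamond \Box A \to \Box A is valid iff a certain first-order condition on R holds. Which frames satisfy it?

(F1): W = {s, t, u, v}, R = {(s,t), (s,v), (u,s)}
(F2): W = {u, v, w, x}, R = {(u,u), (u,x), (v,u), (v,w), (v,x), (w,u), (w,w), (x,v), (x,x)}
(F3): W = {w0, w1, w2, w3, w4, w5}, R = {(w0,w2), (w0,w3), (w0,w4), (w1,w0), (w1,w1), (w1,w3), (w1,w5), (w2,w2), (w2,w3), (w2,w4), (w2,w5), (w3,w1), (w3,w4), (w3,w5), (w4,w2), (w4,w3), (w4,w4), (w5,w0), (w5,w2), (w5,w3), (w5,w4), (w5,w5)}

This is the axiom for the Euclidean property; its first-order frame correspondent is \forall x \forall y \forall z (Rxy \wedge Rxz \to Ryz).
(F1): fails — Rsv and Rsv but not Rvv.
(F2): fails — Rux and Ruu but not Rxu.
(F3): fails — Rw0w3 and Rw0w3 but not Rw3w3.

none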